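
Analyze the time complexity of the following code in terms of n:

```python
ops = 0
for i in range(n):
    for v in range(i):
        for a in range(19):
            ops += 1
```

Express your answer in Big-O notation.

Each loop level contributes: n × n × 1. Multiplying the contributions gives O(n^2).

Answer: O(n^2)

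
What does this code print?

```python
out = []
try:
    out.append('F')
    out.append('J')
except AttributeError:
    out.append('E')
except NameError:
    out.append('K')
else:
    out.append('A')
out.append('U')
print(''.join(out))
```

Execution trace: 'F' (try body) → 'J' (try body, no exception) → 'A' (else) → 'U' (after the try/except). Output: FJAU

Answer: FJAU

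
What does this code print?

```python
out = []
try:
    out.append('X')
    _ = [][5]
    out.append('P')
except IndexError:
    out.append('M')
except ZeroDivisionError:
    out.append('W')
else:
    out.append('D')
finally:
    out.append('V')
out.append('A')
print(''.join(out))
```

Execution trace: 'X' (try body) → 'M' (except IndexError) → 'V' (finally) → 'A' (after the try/except). Output: XMVA

Answer: XMVA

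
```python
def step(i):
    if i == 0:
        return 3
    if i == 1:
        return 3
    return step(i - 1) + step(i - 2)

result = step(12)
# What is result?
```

Build up from base cases: step(0)=3, step(1)=3, step(2)=6, step(3)=9, step(4)=15, step(5)=24, step(6)=39, ..., step(12)=699

Answer: 699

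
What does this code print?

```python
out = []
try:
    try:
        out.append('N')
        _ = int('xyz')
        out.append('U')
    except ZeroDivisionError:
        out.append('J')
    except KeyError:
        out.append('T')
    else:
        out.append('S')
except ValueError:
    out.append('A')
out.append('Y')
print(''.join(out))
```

Execution trace: 'N' (try body) → 'A' (outer except ValueError) → 'Y' (after the try/except). Output: NAY

Answer: NAY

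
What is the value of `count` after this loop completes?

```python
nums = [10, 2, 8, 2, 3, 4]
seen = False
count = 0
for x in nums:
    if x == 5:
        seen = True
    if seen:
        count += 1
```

Count elements after first 5 in [10, 2, 8, 2, 3, 4]
`count` takes the values: 0

Answer: 0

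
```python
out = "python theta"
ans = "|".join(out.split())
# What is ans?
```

Trace:
`out = "python theta"` → out = 'python theta'
`ans = "|".join(out.split())` → ans = 'python|theta'
So ans = 'python|theta'

Answer: 'python|theta'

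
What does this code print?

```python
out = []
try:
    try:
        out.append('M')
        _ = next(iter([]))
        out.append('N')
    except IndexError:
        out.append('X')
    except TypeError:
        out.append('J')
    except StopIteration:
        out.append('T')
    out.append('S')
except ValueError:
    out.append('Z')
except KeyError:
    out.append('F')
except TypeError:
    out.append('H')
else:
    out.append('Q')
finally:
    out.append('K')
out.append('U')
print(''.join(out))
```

Execution trace: 'M' (inner try body) → 'T' (inner except StopIteration) → 'S' (try body, no exception) → 'Q' (else) → 'K' (finally) → 'U' (after the try/except). Output: MTSQKU

Answer: MTSQKU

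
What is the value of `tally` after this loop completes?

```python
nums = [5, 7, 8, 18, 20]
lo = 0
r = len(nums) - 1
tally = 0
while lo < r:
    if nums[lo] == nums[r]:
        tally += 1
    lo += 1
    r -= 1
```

Count matching pairs from ends
`tally` takes the values: 0

Answer: 0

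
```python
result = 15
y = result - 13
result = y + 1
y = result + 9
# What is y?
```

Trace:
`result = 15` → result = 15
`y = result - 13` → y = 2
`result = y + 1` → result = 3
`y = result + 9` → y = 12
So y = 12

Answer: 12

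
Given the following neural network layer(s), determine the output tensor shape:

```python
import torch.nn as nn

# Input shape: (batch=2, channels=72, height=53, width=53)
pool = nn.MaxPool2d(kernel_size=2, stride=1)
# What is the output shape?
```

Input: (2, 72, 53, 53) -> Output: (2, 72, 52, 52)

Answer: (2, 72, 52, 52)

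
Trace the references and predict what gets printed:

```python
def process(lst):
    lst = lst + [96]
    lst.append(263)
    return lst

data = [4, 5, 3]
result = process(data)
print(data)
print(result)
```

Key concept: rebinding parameter vs mutation.
Step by step:
`data = [4, 5, 3]` → data = [4, 5, 3]
`result = process(data)` → result = [4, 5, 3, 96, 263]
`print(data)` → prints [4, 5, 3]
`print(result)` → prints [4, 5, 3, 96, 263]

Answer:
[4, 5, 3]
[4, 5, 3, 96, 263]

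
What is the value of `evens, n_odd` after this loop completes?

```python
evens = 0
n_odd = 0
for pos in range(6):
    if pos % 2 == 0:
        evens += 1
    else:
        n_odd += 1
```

Count evens and odds in range(6)
`evens, n_odd` takes the values: (0, 0) → (1, 0) → (1, 1) → (2, 1) → (2, 2) → (3, 2) → (3, 3)

Answer: 3, 3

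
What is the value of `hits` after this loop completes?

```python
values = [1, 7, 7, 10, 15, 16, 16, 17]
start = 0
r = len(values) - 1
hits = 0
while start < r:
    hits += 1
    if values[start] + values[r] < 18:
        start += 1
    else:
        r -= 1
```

Steps to find pair summing to 18
`hits` takes the values: 0 → 1 → 2 → 3 → 4 → 5 → 6 → 7

Answer: 7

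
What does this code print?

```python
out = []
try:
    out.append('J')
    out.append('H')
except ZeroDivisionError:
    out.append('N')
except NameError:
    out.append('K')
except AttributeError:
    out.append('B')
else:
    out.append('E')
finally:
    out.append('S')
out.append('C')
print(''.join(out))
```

Execution trace: 'J' (try body) → 'H' (try body, no exception) → 'E' (else) → 'S' (finally) → 'C' (after the try/except). Output: JHESC

Answer: JHESC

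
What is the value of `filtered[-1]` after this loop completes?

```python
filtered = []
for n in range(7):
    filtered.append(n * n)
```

Last element of squares 0 to 6
`filtered` takes the values: [] → [0] → [0, 1] → [0, 1, 4] → [0, 1, 4, 9] → [0, 1, 4, 9, 16] → [0, 1, 4, 9, 16, 25] → [0, 1, 4, 9, 16, 25, 36]
So `filtered[-1]` = 36

Answer: 36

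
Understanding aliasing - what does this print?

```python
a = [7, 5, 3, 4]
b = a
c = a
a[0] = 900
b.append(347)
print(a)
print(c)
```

Key concept: multiple aliases.
Step by step:
`a = [7, 5, 3, 4]` → a = [7, 5, 3, 4]
`b = a` → b = [7, 5, 3, 4] (same object as a)
`c = a` → c = [7, 5, 3, 4] (same object as a, b)
`a[0] = 900` → a = [900, 5, 3, 4] (same object as b, c); b = [900, 5, 3, 4] (same object as a, c); c = [900, 5, 3, 4] (same object as a, b)
`b.append(347)` → a = [900, 5, 3, 4, 347] (same object as b, c); b = [900, 5, 3, 4, 347] (same object as a, c); c = [900, 5, 3, 4, 347] (same object as a, b)
`print(a)` → prints [900, 5, 3, 4, 347]
`print(c)` → prints [900, 5, 3, 4, 347]

Answer:
[900, 5, 3, 4, 347]
[900, 5, 3, 4, 347]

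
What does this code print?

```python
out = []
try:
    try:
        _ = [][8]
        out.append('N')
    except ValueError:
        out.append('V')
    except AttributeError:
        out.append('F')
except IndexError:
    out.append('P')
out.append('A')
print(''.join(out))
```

Execution trace: 'P' (outer except IndexError) → 'A' (after the try/except). Output: PA

Answer: PA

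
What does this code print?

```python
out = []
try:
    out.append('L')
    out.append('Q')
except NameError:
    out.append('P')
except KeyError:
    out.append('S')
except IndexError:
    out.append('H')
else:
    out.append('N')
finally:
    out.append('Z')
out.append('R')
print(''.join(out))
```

Execution trace: 'L' (try body) → 'Q' (try body, no exception) → 'N' (else) → 'Z' (finally) → 'R' (after the try/except). Output: LQNZR

Answer: LQNZR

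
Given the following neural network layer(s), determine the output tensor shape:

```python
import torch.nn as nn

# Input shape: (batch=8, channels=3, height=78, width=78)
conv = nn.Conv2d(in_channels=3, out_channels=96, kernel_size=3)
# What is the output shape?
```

Input: (8, 3, 78, 78) -> Output: (8, 96, 76, 76)

Answer: (8, 96, 76, 76)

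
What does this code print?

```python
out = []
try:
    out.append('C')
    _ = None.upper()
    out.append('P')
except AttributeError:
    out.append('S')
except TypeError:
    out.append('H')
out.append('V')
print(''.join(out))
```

Execution trace: 'C' (try body) → 'S' (except AttributeError) → 'V' (after the try/except). Output: CSV

Answer: CSV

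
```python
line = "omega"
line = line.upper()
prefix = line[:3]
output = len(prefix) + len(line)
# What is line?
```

Trace:
`line = "omega"` → line = 'omega'
`line = line.upper()` → line = 'OMEGA'
`prefix = line[:3]` → prefix = 'OME'
`output = len(prefix) + len(line)` → output = 8
So line = 'OMEGA'

Answer: 'OMEGA'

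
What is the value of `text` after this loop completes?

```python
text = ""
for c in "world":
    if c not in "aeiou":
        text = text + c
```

Remove vowels from 'world'
`text` takes the values: "" → "w" → "wr" → "wrl" → "wrld"

Answer: "wrld"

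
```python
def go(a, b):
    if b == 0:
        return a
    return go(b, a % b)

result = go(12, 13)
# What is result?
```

go(12, 13) -> go(13, 12) -> go(12, 1) -> go(1, 0) -> 1

Answer: 1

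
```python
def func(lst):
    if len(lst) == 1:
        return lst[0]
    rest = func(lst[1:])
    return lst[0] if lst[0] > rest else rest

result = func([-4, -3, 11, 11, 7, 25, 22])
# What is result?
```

Recursive max over [-4, -3, 11, 11, 7, 25, 22] = 25

Answer: 25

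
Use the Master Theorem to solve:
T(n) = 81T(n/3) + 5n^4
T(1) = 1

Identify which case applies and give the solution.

a=81, b=3, f(n)=5n^4. log_3(81) = 4. Since c=4 = 4, Case 2 applies: T(n) = Θ(n^log_b(a) · log n) = O(n^4 log n).

Answer: O(n^4 log n) - Case 2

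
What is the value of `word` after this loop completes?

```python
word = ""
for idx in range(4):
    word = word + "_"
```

Repeat '_' 4 times
`word` takes the values: "" → "_" → "__" → "___" → "____"

Answer: "____"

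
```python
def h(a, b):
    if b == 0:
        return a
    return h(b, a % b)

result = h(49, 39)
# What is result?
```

h(49, 39) -> h(39, 10) -> h(10, 9) -> h(9, 1) -> h(1, 0) -> 1

Answer: 1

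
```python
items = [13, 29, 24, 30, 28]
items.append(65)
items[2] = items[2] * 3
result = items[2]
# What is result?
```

Trace:
`items = [13, 29, 24, 30, 28]` → items = [13, 29, 24, 30, 28]
`items.append(65)` → items = [13, 29, 24, 30, 28, 65]
`items[2] = items[2] * 3` → items = [13, 29, 72, 30, 28, 65]
`result = items[2]` → result = 72
So result = 72

Answer: 72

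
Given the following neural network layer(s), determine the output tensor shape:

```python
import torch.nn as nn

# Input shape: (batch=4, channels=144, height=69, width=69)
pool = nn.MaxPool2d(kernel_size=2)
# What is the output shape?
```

Input: (4, 144, 69, 69) -> Output: (4, 144, 34, 34)

Answer: (4, 144, 34, 34)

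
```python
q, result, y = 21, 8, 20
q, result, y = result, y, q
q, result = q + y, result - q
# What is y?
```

Trace:
`q, result, y = 21, 8, 20` → q = 21; result = 8; y = 20
`q, result, y = result, y, q` → q = 8; result = 20; y = 21
`q, result = q + y, result - q` → q = 29; result = 12
So y = 21

Answer: 21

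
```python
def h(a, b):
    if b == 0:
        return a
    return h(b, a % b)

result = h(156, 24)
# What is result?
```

h(156, 24) -> h(24, 12) -> h(12, 0) -> 12

Answer: 12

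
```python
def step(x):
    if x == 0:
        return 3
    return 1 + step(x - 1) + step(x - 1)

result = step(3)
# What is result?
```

step(x) = 1 + 2·step(x-1), step(0)=3. Closed form: (3+1)·2^3 - 1 = 31.

Answer: 31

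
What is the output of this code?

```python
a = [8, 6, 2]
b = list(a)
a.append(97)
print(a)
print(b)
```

Key concept: list() constructor creates copy.
Step by step:
`a = [8, 6, 2]` → a = [8, 6, 2]
`b = list(a)` → b = [8, 6, 2]
`a.append(97)` → a = [8, 6, 2, 97]
`print(a)` → prints [8, 6, 2, 97]
`print(b)` → prints [8, 6, 2]

Answer:
[8, 6, 2, 97]
[8, 6, 2]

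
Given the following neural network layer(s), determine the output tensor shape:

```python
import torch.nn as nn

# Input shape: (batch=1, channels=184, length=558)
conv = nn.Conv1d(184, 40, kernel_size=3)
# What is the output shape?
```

Input: (1, 184, 558) -> Output: (1, 40, 556)

Answer: (1, 40, 556)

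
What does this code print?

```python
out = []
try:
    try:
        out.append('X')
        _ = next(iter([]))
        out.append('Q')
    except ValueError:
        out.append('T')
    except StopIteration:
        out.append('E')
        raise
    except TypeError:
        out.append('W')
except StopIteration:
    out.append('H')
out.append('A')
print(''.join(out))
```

Execution trace: 'X' (inner try body) → 'E' (inner except StopIteration) → 'H' (outer except StopIteration) → 'A' (after the try/except). Output: XEHA

Answer: XEHA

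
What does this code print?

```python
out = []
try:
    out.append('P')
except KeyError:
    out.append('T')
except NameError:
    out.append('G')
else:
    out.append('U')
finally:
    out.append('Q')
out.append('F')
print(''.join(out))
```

Execution trace: 'P' (try body, no exception) → 'U' (else) → 'Q' (finally) → 'F' (after the try/except). Output: PUQF

Answer: PUQF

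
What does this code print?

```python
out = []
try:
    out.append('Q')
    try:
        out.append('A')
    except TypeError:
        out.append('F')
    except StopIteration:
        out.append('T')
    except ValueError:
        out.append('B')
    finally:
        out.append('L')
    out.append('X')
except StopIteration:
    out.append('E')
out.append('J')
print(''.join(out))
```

Execution trace: 'Q' (try body) → 'A' (inner try body, no exception) → 'L' (inner finally) → 'X' (try body, no exception) → 'J' (after the try/except). Output: QALXJ

Answer: QALXJ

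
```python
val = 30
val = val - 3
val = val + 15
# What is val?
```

Trace:
`val = 30` → val = 30
`val = val - 3` → val = 27
`val = val + 15` → val = 42
So val = 42

Answer: 42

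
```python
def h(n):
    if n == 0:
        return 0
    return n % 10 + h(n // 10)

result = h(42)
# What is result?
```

Sum of digits of 42: 2 + 4 = 6

Answer: 6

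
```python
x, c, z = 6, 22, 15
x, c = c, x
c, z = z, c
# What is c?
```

Trace:
`x, c, z = 6, 22, 15` → x = 6; c = 22; z = 15
`x, c = c, x` → x = 22; c = 6
`c, z = z, c` → c = 15; z = 6
So c = 15

Answer: 15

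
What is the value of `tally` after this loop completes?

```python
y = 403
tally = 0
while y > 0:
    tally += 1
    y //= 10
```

Count digits by repeated division by 10
`tally` takes the values: 0 → 1 → 2 → 3

Answer: 3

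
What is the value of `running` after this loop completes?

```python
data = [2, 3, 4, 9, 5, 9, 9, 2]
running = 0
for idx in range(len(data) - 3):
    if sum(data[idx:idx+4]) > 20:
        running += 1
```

Count windows with sum > 20
`running` takes the values: 0 → 1 → 2 → 3 → 4

Answer: 4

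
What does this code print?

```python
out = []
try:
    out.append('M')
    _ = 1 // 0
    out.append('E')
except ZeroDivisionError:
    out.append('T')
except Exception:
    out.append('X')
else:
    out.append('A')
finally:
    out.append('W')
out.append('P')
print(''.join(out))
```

Execution trace: 'M' (try body) → 'T' (except ZeroDivisionError) → 'W' (finally) → 'P' (after the try/except). Output: MTWP

Answer: MTWP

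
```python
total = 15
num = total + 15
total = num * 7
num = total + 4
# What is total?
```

Trace:
`total = 15` → total = 15
`num = total + 15` → num = 30
`total = num * 7` → total = 210
`num = total + 4` → num = 214
So total = 210

Answer: 210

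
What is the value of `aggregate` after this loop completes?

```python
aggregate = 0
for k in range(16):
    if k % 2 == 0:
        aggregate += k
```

Sum of even numbers 0 to 15
`aggregate` takes the values: 0 → 2 → 6 → 12 → 20 → 30 → 42 → 56

Answer: 56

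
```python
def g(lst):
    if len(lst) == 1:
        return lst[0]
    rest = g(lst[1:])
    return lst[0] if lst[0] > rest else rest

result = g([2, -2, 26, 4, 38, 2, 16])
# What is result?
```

Recursive max over [2, -2, 26, 4, 38, 2, 16] = 38

Answer: 38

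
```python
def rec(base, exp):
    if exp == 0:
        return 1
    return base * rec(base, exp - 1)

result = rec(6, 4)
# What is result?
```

rec(6, 4) = 6 * 6 * 6 * 6 = 1296

Answer: 1296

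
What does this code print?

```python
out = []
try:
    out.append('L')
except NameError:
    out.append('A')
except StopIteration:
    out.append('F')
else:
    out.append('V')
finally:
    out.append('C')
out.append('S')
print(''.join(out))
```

Execution trace: 'L' (try body, no exception) → 'V' (else) → 'C' (finally) → 'S' (after the try/except). Output: LVCS

Answer: LVCS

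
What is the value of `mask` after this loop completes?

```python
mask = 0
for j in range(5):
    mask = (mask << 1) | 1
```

Build 5 consecutive 1-bits: 0b11111
`mask` takes the values: 0 → 1 → 3 → 7 → 15 → 31

Answer: 31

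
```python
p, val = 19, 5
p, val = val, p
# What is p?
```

Trace:
`p, val = 19, 5` → p = 19; val = 5
`p, val = val, p` → p = 5; val = 19
So p = 5

Answer: 5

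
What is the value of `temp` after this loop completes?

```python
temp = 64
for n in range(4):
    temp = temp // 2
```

Halve 4 times: 64 // 2^4 = 4
`temp` takes the values: 64 → 32 → 16 → 8 → 4

Answer: 4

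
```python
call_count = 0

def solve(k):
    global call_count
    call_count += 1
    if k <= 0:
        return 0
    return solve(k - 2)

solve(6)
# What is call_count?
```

Linear recursion stepping by 2: 4 calls from k=6 down to ≤0.

Answer: 4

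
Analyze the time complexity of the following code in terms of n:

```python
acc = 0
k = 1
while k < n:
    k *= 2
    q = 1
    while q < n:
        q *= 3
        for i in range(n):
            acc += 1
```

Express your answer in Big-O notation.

Each loop level contributes: log n × log n × n. Multiplying the contributions gives O(n log² n).

Answer: O(n log² n)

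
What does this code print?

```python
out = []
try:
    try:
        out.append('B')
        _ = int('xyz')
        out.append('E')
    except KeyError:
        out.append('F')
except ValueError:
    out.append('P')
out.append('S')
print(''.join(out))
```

Execution trace: 'B' (try body) → 'P' (outer except ValueError) → 'S' (after the try/except). Output: BPS

Answer: BPS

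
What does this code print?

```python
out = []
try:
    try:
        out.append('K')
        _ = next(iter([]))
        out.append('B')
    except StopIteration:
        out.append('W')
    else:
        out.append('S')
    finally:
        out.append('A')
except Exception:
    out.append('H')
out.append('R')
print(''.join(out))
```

Execution trace: 'K' (inner try body) → 'W' (inner except StopIteration) → 'A' (inner finally) → 'R' (after the try/except). Output: KWAR

Answer: KWAR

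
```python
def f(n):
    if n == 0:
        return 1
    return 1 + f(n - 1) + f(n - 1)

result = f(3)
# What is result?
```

f(n) = 1 + 2·f(n-1), f(0)=1. Closed form: (1+1)·2^3 - 1 = 15.

Answer: 15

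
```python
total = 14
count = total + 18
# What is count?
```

Trace:
`total = 14` → total = 14
`count = total + 18` → count = 32
So count = 32

Answer: 32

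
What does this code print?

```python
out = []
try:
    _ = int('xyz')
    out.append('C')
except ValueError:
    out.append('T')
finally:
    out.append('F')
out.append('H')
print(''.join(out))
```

Execution trace: 'T' (except ValueError) → 'F' (finally) → 'H' (after the try/except). Output: TFH

Answer: TFH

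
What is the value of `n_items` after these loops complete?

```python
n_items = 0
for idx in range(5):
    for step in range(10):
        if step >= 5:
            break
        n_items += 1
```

Inner breaks at 5, outer runs 5 times
`n_items` takes the values: 0 → 1 → 2 → 3 → 4 → 5 → 6 → 7 → 8 → 9 → 10 → 11 → 12 → 13 → 14 → 15 → 16 → 17 → 18 → 19 → 20 → 21 → 22 → 23 → 24 → 25

Answer: 25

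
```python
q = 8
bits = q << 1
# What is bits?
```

Trace:
`q = 8` → q = 8
`bits = q << 1` → bits = 16
So bits = 16

Answer: 16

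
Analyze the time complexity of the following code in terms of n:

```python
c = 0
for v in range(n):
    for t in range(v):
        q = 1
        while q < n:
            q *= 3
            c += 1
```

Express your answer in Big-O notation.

Each loop level contributes: n × n × log n. Multiplying the contributions gives O(n^2 log n).

Answer: O(n^2 log n)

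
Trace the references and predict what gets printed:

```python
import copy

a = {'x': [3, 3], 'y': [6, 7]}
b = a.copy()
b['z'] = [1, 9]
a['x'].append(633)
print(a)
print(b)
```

Key concept: shallow copy of dict with mutable values.
Step by step:
`a = {'x': [3, 3], 'y': [6, 7]}` → a = {'x': [3, 3], 'y': [6, 7]}
`b = a.copy()` → b = {'x': [3, 3], 'y': [6, 7]}
`b['z'] = [1, 9]` → b = {'x': [3, 3], 'y': [6, 7], 'z': [1, 9]}
`a['x'].append(633)` → a = {'x': [3, 3, 633], 'y': [6, 7]}; b = {'x': [3, 3, 633], 'y': [6, 7], 'z': [1, 9]}
`print(a)` → prints {'x': [3, 3, 633], 'y': [6, 7]}
`print(b)` → prints {'x': [3, 3, 633], 'y': [6, 7], 'z': [1, 9]}

Answer:
{'x': [3, 3, 633], 'y': [6, 7]}
{'x': [3, 3, 633], 'y': [6, 7], 'z': [1, 9]}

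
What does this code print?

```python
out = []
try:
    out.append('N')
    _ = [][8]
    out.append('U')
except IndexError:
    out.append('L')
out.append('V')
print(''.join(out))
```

Execution trace: 'N' (try body) → 'L' (except IndexError) → 'V' (after the try/except). Output: NLV

Answer: NLV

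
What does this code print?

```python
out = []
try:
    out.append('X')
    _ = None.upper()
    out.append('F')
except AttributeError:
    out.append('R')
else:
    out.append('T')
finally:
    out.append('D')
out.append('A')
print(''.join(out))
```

Execution trace: 'X' (try body) → 'R' (except AttributeError) → 'D' (finally) → 'A' (after the try/except). Output: XRDA

Answer: XRDA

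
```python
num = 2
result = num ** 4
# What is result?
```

Trace:
`num = 2` → num = 2
`result = num ** 4` → result = 16
So result = 16

Answer: 16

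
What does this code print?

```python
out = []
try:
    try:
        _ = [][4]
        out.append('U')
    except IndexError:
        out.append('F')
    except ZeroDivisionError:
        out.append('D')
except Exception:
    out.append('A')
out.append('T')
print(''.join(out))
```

Execution trace: 'F' (inner except IndexError) → 'T' (after the try/except). Output: FT

Answer: FT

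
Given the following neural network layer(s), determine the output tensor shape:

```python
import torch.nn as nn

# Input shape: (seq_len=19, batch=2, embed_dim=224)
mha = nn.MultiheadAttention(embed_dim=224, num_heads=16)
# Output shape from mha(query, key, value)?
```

Input: (19, 2, 224) -> Output: (19, 2, 224)

Answer: (19, 2, 224)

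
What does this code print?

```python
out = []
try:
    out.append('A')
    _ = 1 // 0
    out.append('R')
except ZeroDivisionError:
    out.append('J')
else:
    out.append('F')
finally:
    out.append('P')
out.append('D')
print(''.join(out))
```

Execution trace: 'A' (try body) → 'J' (except ZeroDivisionError) → 'P' (finally) → 'D' (after the try/except). Output: AJPD

Answer: AJPD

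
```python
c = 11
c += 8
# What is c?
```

Trace:
`c = 11` → c = 11
`c += 8` → c = 19
So c = 19

Answer: 19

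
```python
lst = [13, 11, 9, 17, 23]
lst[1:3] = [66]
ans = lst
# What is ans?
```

Trace:
`lst = [13, 11, 9, 17, 23]` → lst = [13, 11, 9, 17, 23]
`lst[1:3] = [66]` → lst = [13, 66, 17, 23]
`ans = lst` → ans = [13, 66, 17, 23]
So ans = [13, 66, 17, 23]

Answer: [13, 66, 17, 23]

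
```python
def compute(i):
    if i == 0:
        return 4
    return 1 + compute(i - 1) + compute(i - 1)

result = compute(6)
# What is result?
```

compute(i) = 1 + 2·compute(i-1), compute(0)=4. Closed form: (4+1)·2^6 - 1 = 319.

Answer: 319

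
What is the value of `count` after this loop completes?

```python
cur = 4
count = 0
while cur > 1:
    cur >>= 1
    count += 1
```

Count right shifts until 1
`count` takes the values: 0 → 1 → 2

Answer: 2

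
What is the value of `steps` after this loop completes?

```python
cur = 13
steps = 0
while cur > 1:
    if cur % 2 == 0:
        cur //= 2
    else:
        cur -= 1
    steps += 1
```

Steps to reduce 13 to 1
`steps` takes the values: 0 → 1 → 2 → 3 → 4 → 5

Answer: 5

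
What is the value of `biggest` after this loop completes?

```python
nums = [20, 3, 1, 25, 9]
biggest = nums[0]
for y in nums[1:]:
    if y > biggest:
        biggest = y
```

Maximum of [20, 3, 1, 25, 9]
`biggest` takes the values: 20 → 25

Answer: 25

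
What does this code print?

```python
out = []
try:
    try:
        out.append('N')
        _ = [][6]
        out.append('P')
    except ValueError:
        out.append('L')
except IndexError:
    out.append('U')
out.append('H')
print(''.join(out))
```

Execution trace: 'N' (try body) → 'U' (outer except IndexError) → 'H' (after the try/except). Output: NUH

Answer: NUH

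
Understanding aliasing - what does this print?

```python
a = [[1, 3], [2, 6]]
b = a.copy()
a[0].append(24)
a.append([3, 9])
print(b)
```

Key concept: shallow copy with nested lists.
Step by step:
`a = [[1, 3], [2, 6]]` → a = [[1, 3], [2, 6]]
`b = a.copy()` → b = [[1, 3], [2, 6]]
`a[0].append(24)` → a = [[1, 3, 24], [2, 6]]; b = [[1, 3, 24], [2, 6]]
`a.append([3, 9])` → a = [[1, 3, 24], [2, 6], [3, 9]]
`print(b)` → prints [[1, 3, 24], [2, 6]]

Answer: [[1, 3, 24], [2, 6]]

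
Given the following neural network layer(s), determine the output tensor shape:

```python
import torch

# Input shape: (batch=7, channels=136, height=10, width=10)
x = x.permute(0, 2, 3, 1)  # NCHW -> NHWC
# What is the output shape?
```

Input: (7, 136, 10, 10) -> Output: (7, 10, 10, 136)

Answer: (7, 10, 10, 136)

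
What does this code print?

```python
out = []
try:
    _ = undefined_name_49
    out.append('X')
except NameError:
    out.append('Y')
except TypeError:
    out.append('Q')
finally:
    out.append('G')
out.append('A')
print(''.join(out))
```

Execution trace: 'Y' (except NameError) → 'G' (finally) → 'A' (after the try/except). Output: YGA

Answer: YGA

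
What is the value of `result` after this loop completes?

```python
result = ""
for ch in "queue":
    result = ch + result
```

Reverse 'queue'
`result` takes the values: "" → "q" → "uq" → "euq" → "ueuq" → "eueuq"

Answer: "eueuq"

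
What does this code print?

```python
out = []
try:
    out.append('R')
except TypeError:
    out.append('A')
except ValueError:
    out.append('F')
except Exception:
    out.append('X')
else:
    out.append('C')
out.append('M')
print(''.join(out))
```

Execution trace: 'R' (try body, no exception) → 'C' (else) → 'M' (after the try/except). Output: RCM

Answer: RCM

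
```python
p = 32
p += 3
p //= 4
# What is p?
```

Trace:
`p = 32` → p = 32
`p += 3` → p = 35
`p //= 4` → p = 8
So p = 8

Answer: 8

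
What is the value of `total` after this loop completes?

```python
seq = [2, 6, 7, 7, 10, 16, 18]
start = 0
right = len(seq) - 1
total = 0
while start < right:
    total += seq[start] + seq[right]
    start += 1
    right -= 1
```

Sum of pairs from ends
`total` takes the values: 0 → 20 → 42 → 59

Answer: 59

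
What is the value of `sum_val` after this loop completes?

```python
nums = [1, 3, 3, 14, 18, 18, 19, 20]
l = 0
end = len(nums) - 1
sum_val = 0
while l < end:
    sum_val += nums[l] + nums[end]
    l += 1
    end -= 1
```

Sum of pairs from ends
`sum_val` takes the values: 0 → 21 → 43 → 64 → 96

Answer: 96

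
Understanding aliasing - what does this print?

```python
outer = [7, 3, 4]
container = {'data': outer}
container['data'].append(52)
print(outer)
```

Key concept: dict holds reference to list.
Step by step:
`outer = [7, 3, 4]` → outer = [7, 3, 4]
`container = {'data': outer}` → container = {'data': [7, 3, 4]}
`container['data'].append(52)` → outer = [7, 3, 4, 52]; container = {'data': [7, 3, 4, 52]}
`print(outer)` → prints [7, 3, 4, 52]

Answer: [7, 3, 4, 52]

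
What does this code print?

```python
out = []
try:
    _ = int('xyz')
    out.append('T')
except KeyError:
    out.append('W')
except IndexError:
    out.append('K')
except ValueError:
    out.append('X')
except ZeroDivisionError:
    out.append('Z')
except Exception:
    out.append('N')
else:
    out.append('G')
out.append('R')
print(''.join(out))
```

Execution trace: 'X' (except ValueError) → 'R' (after the try/except). Output: XR

Answer: XR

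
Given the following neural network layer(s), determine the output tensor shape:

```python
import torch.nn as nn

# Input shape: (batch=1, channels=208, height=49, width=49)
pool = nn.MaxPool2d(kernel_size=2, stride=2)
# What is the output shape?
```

Input: (1, 208, 49, 49) -> Output: (1, 208, 24, 24)

Answer: (1, 208, 24, 24)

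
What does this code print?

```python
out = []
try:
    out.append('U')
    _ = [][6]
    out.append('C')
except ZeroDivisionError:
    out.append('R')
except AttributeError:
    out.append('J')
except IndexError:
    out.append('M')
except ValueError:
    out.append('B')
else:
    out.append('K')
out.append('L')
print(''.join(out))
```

Execution trace: 'U' (try body) → 'M' (except IndexError) → 'L' (after the try/except). Output: UML

Answer: UML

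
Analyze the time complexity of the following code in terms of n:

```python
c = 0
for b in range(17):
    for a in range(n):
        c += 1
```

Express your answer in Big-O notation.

Each loop level contributes: 1 × n. Multiplying the contributions gives O(n).

Answer: O(n)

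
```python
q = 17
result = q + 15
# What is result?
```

Trace:
`q = 17` → q = 17
`result = q + 15` → result = 32
So result = 32

Answer: 32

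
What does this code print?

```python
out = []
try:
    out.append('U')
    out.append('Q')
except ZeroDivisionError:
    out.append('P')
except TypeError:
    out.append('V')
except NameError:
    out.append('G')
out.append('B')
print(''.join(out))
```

Execution trace: 'U' (try body) → 'Q' (try body, no exception) → 'B' (after the try/except). Output: UQB

Answer: UQB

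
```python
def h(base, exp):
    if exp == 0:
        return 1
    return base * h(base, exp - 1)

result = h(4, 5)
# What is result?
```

h(4, 5) = 4 * 4 * 4 * 4 * 4 = 1024

Answer: 1024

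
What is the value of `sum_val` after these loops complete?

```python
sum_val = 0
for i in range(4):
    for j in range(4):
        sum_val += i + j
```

Sum of all i+j for i,j in 4x4
`sum_val` takes the values: 0 → 1 → 3 → 6 → 7 → 9 → 12 → 16 → 18 → 21 → 25 → 30 → 33 → 37 → 42 → 48

Answer: 48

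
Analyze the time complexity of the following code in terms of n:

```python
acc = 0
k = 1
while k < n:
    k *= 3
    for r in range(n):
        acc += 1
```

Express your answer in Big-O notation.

Each loop level contributes: log n × n. Multiplying the contributions gives O(n log n).

Answer: O(n log n)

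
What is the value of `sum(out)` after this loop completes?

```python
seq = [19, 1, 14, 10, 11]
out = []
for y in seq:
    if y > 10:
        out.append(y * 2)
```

Sum of doubled values > 10
`out` takes the values: [] → [38] → [38, 28] → [38, 28, 22]
So `sum(out)` = 88

Answer: 88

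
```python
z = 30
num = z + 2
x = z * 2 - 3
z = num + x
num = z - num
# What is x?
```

Trace:
`z = 30` → z = 30
`num = z + 2` → num = 32
`x = z * 2 - 3` → x = 57
`z = num + x` → z = 89
`num = z - num` → num = 57
So x = 57

Answer: 57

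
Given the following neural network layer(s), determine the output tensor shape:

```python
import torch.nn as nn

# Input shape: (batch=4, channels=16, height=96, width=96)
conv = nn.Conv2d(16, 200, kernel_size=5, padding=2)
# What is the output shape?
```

Input: (4, 16, 96, 96) -> Output: (4, 200, 96, 96)

Answer: (4, 200, 96, 96)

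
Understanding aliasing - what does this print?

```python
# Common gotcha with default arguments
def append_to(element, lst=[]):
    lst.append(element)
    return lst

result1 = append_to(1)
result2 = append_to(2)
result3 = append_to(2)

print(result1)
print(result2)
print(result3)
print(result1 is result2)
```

Key concept: mutable default argument gotcha.
Step by step:
`result1 = append_to(1)` → result1 = [1]
`result2 = append_to(2)` → result1 = [1, 2] (same object as result2); result2 = [1, 2] (same object as result1)
`result3 = append_to(2)` → result1 = [1, 2, 2] (same object as result2, result3); result2 = [1, 2, 2] (same object as result1, result3); result3 = [1, 2, 2] (same object as result1, result2)
`print(result1)` → prints [1, 2, 2]
`print(result2)` → prints [1, 2, 2]
`print(result3)` → prints [1, 2, 2]
`print(result1 is result2)` → prints True

Answer:
[1, 2, 2]
[1, 2, 2]
[1, 2, 2]
True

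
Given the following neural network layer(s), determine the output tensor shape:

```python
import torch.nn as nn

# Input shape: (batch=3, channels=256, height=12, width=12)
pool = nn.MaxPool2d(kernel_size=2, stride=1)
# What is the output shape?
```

Input: (3, 256, 12, 12) -> Output: (3, 256, 11, 11)

Answer: (3, 256, 11, 11)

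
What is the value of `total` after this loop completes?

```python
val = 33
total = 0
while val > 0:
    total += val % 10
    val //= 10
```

Sum digits of 33
`total` takes the values: 0 → 3 → 6

Answer: 6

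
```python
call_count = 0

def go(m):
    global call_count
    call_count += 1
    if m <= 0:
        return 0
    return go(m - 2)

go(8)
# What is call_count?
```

Linear recursion stepping by 2: 5 calls from m=8 down to ≤0.

Answer: 5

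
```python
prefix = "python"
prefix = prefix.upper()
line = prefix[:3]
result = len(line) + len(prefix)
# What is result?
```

Trace:
`prefix = "python"` → prefix = 'python'
`prefix = prefix.upper()` → prefix = 'PYTHON'
`line = prefix[:3]` → line = 'PYT'
`result = len(line) + len(prefix)` → result = 9
So result = 9

Answer: 9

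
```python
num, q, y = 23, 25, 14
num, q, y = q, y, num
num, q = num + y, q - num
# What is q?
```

Trace:
`num, q, y = 23, 25, 14` → num = 23; q = 25; y = 14
`num, q, y = q, y, num` → num = 25; q = 14; y = 23
`num, q = num + y, q - num` → num = 48; q = -11
So q = -11

Answer: -11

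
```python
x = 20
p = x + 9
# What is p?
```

Trace:
`x = 20` → x = 20
`p = x + 9` → p = 29
So p = 29

Answer: 29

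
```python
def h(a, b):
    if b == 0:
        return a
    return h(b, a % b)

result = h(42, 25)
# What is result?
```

h(42, 25) -> h(25, 17) -> h(17, 8) -> h(8, 1) -> h(1, 0) -> 1

Answer: 1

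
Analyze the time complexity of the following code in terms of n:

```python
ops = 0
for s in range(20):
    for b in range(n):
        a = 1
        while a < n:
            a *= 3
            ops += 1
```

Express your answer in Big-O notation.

Each loop level contributes: 1 × n × log n. Multiplying the contributions gives O(n log n).

Answer: O(n log n)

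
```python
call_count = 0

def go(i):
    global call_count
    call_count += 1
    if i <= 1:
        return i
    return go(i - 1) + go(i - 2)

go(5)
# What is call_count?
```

Calls(i) = 1 + Calls(i-1) + Calls(i-2); Calls(0)=Calls(1)=1. For i=5 this gives 15.

Answer: 15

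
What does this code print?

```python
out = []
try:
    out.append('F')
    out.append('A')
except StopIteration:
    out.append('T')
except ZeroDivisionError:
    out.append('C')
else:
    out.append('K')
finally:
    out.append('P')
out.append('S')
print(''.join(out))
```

Execution trace: 'F' (try body) → 'A' (try body, no exception) → 'K' (else) → 'P' (finally) → 'S' (after the try/except). Output: FAKPS

Answer: FAKPS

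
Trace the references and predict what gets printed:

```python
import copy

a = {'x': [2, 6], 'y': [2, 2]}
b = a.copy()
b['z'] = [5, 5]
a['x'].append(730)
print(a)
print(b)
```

Key concept: shallow copy of dict with mutable values.
Step by step:
`a = {'x': [2, 6], 'y': [2, 2]}` → a = {'x': [2, 6], 'y': [2, 2]}
`b = a.copy()` → b = {'x': [2, 6], 'y': [2, 2]}
`b['z'] = [5, 5]` → b = {'x': [2, 6], 'y': [2, 2], 'z': [5, 5]}
`a['x'].append(730)` → a = {'x': [2, 6, 730], 'y': [2, 2]}; b = {'x': [2, 6, 730], 'y': [2, 2], 'z': [5, 5]}
`print(a)` → prints {'x': [2, 6, 730], 'y': [2, 2]}
`print(b)` → prints {'x': [2, 6, 730], 'y': [2, 2], 'z': [5, 5]}

Answer:
{'x': [2, 6, 730], 'y': [2, 2]}
{'x': [2, 6, 730], 'y': [2, 2], 'z': [5, 5]}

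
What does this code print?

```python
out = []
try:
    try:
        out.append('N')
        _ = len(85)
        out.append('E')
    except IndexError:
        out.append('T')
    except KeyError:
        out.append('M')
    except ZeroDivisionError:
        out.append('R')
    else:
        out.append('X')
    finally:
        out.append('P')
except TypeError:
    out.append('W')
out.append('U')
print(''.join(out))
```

Execution trace: 'N' (inner try body) → 'P' (inner finally) → 'W' (outer except TypeError) → 'U' (after the try/except). Output: NPWU

Answer: NPWU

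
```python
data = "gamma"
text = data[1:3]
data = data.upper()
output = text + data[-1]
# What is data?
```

Trace:
`data = "gamma"` → data = 'gamma'
`text = data[1:3]` → text = 'am'
`data = data.upper()` → data = 'GAMMA'
`output = text + data[-1]` → output = 'amA'
So data = 'GAMMA'

Answer: 'GAMMA'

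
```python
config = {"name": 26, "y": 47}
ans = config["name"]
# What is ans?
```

Trace:
`config = {"name": 26, "y": 47}` → config = {'name': 26, 'y': 47}
`ans = config["name"]` → ans = 26
So ans = 26

Answer: 26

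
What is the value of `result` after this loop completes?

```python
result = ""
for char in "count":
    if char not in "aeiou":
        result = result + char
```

Remove vowels from 'count'
`result` takes the values: "" → "c" → "cn" → "cnt"

Answer: "cnt"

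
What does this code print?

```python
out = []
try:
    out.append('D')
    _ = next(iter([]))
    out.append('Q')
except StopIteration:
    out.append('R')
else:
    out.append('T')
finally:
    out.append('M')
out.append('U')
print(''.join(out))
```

Execution trace: 'D' (try body) → 'R' (except StopIteration) → 'M' (finally) → 'U' (after the try/except). Output: DRMU

Answer: DRMU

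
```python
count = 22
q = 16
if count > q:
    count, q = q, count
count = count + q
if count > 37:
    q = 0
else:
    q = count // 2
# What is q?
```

Trace:
`count = 22` → count = 22
`q = 16` → q = 16
`if count > q: ...` → count > q is True → count = 16; q = 22
`count = count + q` → count = 38
`if count > 37: ...` → count > 37 is True → q = 0
So q = 0

Answer: 0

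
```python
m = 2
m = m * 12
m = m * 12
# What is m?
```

Trace:
`m = 2` → m = 2
`m = m * 12` → m = 24
`m = m * 12` → m = 288
So m = 288

Answer: 288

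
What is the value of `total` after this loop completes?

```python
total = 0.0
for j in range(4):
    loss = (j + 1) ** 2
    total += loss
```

Sum of squared losses 1² + 2² + ... + 4²
`total` takes the values: 0.0 → 1.0 → 5.0 → 14.0 → 30.0

Answer: 30.0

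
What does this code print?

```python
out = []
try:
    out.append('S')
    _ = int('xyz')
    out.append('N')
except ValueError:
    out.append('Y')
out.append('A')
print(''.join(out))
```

Execution trace: 'S' (try body) → 'Y' (except ValueError) → 'A' (after the try/except). Output: SYA

Answer: SYA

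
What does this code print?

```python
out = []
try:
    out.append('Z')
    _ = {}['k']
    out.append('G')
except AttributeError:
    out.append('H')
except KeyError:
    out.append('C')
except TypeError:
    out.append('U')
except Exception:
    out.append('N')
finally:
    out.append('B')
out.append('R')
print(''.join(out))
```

Execution trace: 'Z' (try body) → 'C' (except KeyError) → 'B' (finally) → 'R' (after the try/except). Output: ZCBR

Answer: ZCBR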